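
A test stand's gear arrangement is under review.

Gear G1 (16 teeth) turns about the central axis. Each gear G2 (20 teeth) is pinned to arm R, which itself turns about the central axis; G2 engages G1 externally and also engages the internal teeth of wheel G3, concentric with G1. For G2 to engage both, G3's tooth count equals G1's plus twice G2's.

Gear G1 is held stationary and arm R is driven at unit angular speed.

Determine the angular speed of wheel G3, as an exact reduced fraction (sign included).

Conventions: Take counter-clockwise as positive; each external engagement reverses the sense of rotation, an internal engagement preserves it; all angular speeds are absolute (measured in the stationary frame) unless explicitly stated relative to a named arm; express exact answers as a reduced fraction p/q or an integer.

9/7

class = planetary set [G3 = 16+2·20 = 56; Willis about the carrier]
ring teeth: 16 + 2·20 = 56
16(ω_sun−ω_arm) = −56(ω_ring−ω_arm),  ω_sun = 0, ω_arm = 1
ω_ring = 1 − (16/56)(0−1) = 9/7
exact speed ratio = 9/7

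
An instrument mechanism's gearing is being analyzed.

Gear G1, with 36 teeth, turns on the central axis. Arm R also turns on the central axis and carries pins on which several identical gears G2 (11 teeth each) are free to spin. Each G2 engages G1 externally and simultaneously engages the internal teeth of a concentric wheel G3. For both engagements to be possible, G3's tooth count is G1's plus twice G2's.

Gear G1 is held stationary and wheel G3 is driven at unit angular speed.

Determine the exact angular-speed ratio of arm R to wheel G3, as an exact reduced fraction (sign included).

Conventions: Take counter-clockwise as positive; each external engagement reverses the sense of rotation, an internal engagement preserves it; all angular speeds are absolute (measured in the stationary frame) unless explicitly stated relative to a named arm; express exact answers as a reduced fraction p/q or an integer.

29/47

recognized (axles ride arm R): planetary set, 36/11/58 teeth
ring teeth: 36 + 2·11 = 58
36(ω_sun−ω_arm) = −58(ω_ring−ω_arm),  ω_sun = 0, ω_ring = 1
36(0−ω_arm) = −58(1−ω_arm)  ⇒  94·ω_arm = 58  ⇒  ω_arm = 29/47
ω_out/ω_in = 29/47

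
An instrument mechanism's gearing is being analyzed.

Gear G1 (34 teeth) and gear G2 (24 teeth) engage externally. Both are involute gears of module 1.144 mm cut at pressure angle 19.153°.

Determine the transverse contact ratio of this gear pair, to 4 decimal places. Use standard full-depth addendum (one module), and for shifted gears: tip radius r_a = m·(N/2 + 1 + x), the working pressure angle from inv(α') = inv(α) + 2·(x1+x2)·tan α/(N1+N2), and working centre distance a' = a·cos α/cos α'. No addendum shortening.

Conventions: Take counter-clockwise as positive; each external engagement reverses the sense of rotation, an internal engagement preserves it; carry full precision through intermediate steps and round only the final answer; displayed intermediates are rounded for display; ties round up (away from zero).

single-mesh involute tooth geometry (34T engaging 24T at module 1.144)
base radii: r_b1 = 18.371472, r_b2 = 12.968098
tip radii: r_a1 = 20.592000, r_a2 = 14.872000
no profile shift: α' = α, a' = a
action lengths: √(r_a1²−r_b1²) = 9.301585, √(r_a2²−r_b2²) = 7.280441
base pitch p_b = π·m·cos α = 3.395040
CR = (9.301585 + 7.280441 − 33.176000·sin 19.15300°)/3.395040 = 1.678110
contact ratio ≈ 1.6781

1.6781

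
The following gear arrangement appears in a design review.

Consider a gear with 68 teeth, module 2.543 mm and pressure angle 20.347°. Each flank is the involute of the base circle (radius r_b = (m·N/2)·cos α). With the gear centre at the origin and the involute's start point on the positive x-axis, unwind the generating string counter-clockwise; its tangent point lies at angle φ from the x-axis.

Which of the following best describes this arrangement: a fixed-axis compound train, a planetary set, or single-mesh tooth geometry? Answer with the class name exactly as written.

class = single-mesh tooth geometry [base-circle involute, m = 2.543, 68T]
classification: single-mesh tooth geometry

single-mesh tooth geometry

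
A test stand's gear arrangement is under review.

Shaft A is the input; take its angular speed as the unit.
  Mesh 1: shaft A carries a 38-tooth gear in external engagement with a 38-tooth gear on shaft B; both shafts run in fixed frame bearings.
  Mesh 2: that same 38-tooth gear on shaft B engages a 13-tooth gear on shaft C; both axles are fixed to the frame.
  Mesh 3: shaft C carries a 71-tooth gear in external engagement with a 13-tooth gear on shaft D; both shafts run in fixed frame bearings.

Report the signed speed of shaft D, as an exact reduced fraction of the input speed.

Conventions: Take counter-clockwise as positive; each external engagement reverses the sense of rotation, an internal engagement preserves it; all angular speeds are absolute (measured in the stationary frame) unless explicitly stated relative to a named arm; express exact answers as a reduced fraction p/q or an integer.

3-mesh fixed-axis compound train (all bearings frame-fixed)
mesh 1 [38T→38T]: |ω|/ω_in = 1×38/38 = 1, sense flips to −
mesh 2 [38T→13T]: |ω|/ω_in = 1×38/13 = 38/13, sense flips to +
mesh 3 [71T→13T]: |ω|/ω_in = (38/13)×71/13 = 2698/169, sense flips to −
signed output speed (× input speed) = -2698/169

-2698/169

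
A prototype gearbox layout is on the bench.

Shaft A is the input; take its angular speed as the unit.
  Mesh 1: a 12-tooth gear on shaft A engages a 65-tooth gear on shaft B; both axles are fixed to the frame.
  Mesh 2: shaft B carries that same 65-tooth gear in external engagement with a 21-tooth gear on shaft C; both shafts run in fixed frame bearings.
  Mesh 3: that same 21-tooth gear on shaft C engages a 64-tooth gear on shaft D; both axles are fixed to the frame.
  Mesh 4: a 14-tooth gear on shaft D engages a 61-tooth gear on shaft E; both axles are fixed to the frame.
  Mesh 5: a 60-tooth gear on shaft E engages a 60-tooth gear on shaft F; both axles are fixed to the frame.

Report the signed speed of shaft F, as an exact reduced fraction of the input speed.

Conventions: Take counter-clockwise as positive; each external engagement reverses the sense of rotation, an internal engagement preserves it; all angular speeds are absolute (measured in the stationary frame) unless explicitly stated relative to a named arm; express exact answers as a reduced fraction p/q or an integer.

-21/488

5-mesh fixed-axis compound train (all bearings frame-fixed)
mesh 1 [12T→65T]: |ω|/ω_in = 1×12/65 = 12/65, sense flips to −
mesh 2 [65T→21T]: |ω|/ω_in = (12/65)×65/21 = 4/7, sense flips to +
mesh 3 [21T→64T]: |ω|/ω_in = (4/7)×21/64 = 3/16, sense flips to −
mesh 4 [14T→61T]: |ω|/ω_in = (3/16)×14/61 = 21/488, sense flips to +
mesh 5 [60T→60T]: |ω|/ω_in = (21/488)×60/60 = 21/488, sense flips to −
signed output speed (× input speed) = -21/488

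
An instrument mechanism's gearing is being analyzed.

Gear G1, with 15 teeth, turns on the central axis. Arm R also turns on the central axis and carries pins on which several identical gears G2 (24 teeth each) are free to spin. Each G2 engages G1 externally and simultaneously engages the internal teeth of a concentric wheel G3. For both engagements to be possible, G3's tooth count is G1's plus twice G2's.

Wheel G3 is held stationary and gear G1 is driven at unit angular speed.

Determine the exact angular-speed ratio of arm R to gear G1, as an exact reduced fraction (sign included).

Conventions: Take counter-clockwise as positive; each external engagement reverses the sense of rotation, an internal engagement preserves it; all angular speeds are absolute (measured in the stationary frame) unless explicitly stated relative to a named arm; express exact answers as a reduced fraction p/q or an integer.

class = planetary set [G3 = 15+2·24 = 63; Willis about the carrier]
ring teeth: 15 + 2·24 = 63
15(ω_sun−ω_arm) = −63(ω_ring−ω_arm),  ω_ring = 0, ω_sun = 1
15(1−ω_arm) = −63(0−ω_arm)  ⇒  78·ω_arm = 15  ⇒  ω_arm = 5/26
ω_out/ω_in = 5/26

5/26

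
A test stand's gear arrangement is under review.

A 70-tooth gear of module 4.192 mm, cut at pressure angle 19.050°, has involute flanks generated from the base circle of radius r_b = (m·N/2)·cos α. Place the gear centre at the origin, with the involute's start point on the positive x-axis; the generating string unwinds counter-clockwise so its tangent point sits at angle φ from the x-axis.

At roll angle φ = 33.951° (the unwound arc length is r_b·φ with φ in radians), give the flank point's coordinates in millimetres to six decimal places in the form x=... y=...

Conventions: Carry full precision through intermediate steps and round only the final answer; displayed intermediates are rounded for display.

single-mesh involute tooth geometry (70T wheel at module 4.192)
pitch radius r_p = m·N/2 = 4.192·70/2 = 146.720000
base radius r_b = r_p·cos α = 146.720000·cos 19.050° = 138.684748
roll angle φ = 33.951° = 0.59255673 rad
x = r_b·(cos φ + φ·sin φ) = 160.936545
y = r_b·(sin φ − φ·cos φ) = 9.284764

x=160.936545 y=9.284764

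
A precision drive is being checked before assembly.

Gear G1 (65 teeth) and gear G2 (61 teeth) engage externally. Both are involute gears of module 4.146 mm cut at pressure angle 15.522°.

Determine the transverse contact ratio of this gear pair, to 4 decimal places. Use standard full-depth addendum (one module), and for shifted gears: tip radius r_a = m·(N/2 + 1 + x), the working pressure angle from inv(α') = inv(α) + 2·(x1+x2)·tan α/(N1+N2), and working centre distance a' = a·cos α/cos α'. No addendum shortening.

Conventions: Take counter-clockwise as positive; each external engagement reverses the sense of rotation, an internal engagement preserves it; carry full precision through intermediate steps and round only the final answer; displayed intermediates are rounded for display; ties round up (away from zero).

2.1087

recognized (one external pair, fixed centres): single-mesh tooth geometry, m = 4.146, N1 = 65, N2 = 61
base radii: r_b1 = 129.830549, r_b2 = 121.840977
tip radii: r_a1 = 138.891000, r_a2 = 130.599000
no profile shift: α' = α, a' = a
action lengths: √(r_a1²−r_b1²) = 49.343068, √(r_a2²−r_b2²) = 47.019944
base pitch p_b = π·m·cos α = 12.549991
CR = (49.343068 + 47.019944 − 261.198000·sin 15.52200°)/12.549991 = 2.108706
contact ratio ≈ 2.1087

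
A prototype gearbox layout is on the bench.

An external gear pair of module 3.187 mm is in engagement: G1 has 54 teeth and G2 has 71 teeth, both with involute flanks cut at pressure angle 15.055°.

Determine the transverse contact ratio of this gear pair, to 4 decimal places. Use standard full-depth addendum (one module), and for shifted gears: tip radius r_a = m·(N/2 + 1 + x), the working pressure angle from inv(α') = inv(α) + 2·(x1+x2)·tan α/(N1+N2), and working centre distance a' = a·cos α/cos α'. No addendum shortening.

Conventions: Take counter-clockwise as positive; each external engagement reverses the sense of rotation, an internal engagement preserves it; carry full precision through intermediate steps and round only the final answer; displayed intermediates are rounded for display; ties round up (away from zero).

class = single-mesh tooth geometry [involute pair 54T × 71T, m = 3.187]
base radii: r_b1 = 83.095534, r_b2 = 109.255240
tip radii: r_a1 = 89.236000, r_a2 = 116.325500
no profile shift: α' = α, a' = a
action lengths: √(r_a1²−r_b1²) = 32.529923, √(r_a2²−r_b2²) = 39.936381
base pitch p_b = π·m·cos α = 9.668604
CR = (32.529923 + 39.936381 − 199.187500·sin 15.05500°)/9.668604 = 2.143858
contact ratio ≈ 2.1439

2.1439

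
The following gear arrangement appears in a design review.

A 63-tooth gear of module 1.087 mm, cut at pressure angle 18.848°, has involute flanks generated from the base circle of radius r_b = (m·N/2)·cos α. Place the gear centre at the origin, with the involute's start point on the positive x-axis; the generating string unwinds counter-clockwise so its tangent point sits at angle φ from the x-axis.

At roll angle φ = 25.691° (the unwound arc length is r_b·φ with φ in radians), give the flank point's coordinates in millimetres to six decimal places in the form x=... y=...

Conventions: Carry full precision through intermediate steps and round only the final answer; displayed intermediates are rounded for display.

x=35.500127 y=0.954338

recognized (one wheel, involute flank): single-mesh tooth geometry, m = 1.087, N = 63
pitch radius r_p = m·N/2 = 1.087·63/2 = 34.240500
base radius r_b = r_p·cos α = 34.240500·cos 18.848° = 32.404488
roll angle φ = 25.691° = 0.44839254 rad
x = r_b·(cos φ + φ·sin φ) = 35.500127
y = r_b·(sin φ − φ·cos φ) = 0.954338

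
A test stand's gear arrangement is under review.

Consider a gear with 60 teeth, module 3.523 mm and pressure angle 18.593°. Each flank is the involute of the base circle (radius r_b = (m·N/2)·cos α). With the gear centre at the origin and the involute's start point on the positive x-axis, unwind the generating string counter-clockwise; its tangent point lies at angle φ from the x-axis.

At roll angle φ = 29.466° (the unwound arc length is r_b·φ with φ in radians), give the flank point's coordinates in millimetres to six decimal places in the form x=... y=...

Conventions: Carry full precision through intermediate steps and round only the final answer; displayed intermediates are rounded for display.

topology: single-mesh involute geometry — m = 3.523, N = 60
pitch radius r_p = m·N/2 = 3.523·60/2 = 105.690000
base radius r_b = r_p·cos α = 105.690000·cos 18.593° = 100.173761
roll angle φ = 29.466° = 0.51427872 rad
x = r_b·(cos φ + φ·sin φ) = 112.557747
y = r_b·(sin φ − φ·cos φ) = 4.422810

x=112.557747 y=4.422810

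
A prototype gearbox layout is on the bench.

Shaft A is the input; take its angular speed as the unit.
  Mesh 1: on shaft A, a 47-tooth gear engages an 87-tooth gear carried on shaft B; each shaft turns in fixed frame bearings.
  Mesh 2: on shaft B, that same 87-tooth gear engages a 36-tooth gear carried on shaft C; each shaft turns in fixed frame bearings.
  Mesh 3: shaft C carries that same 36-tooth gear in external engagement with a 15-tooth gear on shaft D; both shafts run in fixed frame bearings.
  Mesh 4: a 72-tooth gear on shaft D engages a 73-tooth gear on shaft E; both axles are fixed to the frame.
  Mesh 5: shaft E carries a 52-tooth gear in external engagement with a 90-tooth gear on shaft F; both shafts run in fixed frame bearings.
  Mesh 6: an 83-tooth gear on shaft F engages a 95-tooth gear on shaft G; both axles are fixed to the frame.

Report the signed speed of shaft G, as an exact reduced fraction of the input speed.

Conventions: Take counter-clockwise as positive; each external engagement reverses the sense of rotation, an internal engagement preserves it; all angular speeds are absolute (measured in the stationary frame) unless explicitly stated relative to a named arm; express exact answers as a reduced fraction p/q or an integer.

6-mesh fixed-axis compound train (all bearings frame-fixed)
mesh 1 [47T→87T]: |ω|/ω_in = 1×47/87 = 47/87, sense flips to −
mesh 2 [87T→36T]: |ω|/ω_in = (47/87)×87/36 = 47/36, sense flips to +
mesh 3 [36T→15T]: |ω|/ω_in = (47/36)×36/15 = 47/15, sense flips to −
mesh 4 [72T→73T]: |ω|/ω_in = (47/15)×72/73 = 1128/365, sense flips to +
mesh 5 [52T→90T]: |ω|/ω_in = (1128/365)×52/90 = 9776/5475, sense flips to −
mesh 6 [83T→95T]: |ω|/ω_in = (9776/5475)×83/95 = 811408/520125, sense flips to +
signed output speed (× input speed) = 811408/520125

811408/520125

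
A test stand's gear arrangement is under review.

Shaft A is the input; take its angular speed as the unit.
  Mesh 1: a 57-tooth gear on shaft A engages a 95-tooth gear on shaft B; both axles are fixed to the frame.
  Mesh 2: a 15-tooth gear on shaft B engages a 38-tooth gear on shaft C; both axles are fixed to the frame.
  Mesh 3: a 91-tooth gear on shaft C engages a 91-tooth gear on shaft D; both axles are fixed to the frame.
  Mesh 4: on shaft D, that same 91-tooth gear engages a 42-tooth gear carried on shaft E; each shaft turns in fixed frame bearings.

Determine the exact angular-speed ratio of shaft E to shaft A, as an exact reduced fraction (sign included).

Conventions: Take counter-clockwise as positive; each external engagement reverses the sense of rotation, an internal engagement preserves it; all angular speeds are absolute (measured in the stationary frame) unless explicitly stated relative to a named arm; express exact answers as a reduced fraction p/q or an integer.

class = fixed-axis compound train [4 meshes; 4 ratios multiply, 4 sense flips]
mesh 1 [57T→95T]: running ratio 3/5, sense −
mesh 2 [15T→38T]: running ratio 9/38, sense +
mesh 3 [91T→91T]: running ratio 9/38, sense −
mesh 4 [91T→42T]: running ratio 39/76, sense +
ω_out/ω_in = 39/76

39/76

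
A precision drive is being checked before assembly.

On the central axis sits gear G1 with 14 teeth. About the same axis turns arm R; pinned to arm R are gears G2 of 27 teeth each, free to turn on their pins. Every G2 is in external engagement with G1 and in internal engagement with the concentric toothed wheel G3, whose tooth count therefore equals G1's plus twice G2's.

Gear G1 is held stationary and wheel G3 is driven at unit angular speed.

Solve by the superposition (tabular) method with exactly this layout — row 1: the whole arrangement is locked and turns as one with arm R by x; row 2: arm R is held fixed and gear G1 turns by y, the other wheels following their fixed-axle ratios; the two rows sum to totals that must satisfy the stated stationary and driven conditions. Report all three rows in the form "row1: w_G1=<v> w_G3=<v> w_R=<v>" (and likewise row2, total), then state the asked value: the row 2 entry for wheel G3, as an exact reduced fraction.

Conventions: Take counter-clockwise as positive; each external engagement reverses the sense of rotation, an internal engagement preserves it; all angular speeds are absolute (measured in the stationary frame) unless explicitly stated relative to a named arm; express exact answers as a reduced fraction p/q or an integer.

row1: w_G1=34/41 w_G3=34/41 w_R=34/41
row2: w_G1=-34/41 w_G3=7/41 w_R=0
total: w_G1=0 w_G3=1 w_R=34/41
asked value: 7/41

recognized (axles ride arm R): planetary set, 14/27/68 teeth
row 1 — lock + rotate with arm: ω_sun = ω_ring = ω_arm = x
row 2 — arm fixed, fixed-axis ratios: sun y, ring −(14/68)·y, arm 0
boundary: total ω_sun = x + y = 0 and total ω_ring = x − (14/68)·y = 1  ⇒  y = -34/41, x = 34/41
row 2 ring = −(14/68)·(-34/41) = 7/41
totals (row 1 + row 2): sun 34/41 + (-34/41) = 0, ring 34/41 + 7/41 = 1, arm 34/41 + 0 = 34/41
asked cell (row2, ring) = 7/41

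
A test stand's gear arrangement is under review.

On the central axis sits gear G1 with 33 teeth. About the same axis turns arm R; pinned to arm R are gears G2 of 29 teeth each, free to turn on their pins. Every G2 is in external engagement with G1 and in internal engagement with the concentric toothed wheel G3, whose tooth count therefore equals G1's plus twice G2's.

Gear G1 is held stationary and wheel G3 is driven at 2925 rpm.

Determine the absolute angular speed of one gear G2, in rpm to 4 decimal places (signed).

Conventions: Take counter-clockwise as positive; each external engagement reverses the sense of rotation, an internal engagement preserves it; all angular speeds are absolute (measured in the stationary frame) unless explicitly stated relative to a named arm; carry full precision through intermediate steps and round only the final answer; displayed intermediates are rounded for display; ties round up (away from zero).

+4589.2241 rpm

recognized (axles ride arm R): planetary set, 33/29/91 teeth
normalise by the input: solve with ω_ring = 1, then scale by 2925 rpm
ring teeth: 33 + 2·29 = 91
33(ω_sun−ω_arm) = −91(ω_ring−ω_arm),  ω_sun = 0, ω_ring = 1
33(0−ω_arm) = −91(1−ω_arm)  ⇒  124·ω_arm = 91  ⇒  ω_arm = 91/124
sun–planet mesh: 33·(0−91/124) = −29·(ω_p−ω_arm)  ⇒  ω_p−ω_arm = 3003/3596
ω_p = 91/124 + 3003/3596 = 91/58
scale: ω_p = 91/58 × 2925 rpm = +4589.2241 rpm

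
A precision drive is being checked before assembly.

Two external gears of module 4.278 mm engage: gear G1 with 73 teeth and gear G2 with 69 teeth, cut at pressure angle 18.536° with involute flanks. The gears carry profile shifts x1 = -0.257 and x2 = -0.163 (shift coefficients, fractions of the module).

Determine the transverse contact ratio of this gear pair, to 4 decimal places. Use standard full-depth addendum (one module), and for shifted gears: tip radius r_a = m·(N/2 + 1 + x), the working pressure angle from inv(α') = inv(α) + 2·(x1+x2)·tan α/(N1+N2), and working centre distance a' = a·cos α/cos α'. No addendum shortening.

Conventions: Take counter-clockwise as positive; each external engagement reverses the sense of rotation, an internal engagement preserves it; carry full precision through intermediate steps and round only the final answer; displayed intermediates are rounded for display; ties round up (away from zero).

2.0009

topology: single-mesh involute geometry — m = 4.278, 73T/69T pair
base radii: r_b1 = 148.046734, r_b2 = 139.934584
tip radii: r_a1 = 159.325554, r_a2 = 151.171686
inv(α') = inv(18.536°) + 2·(-0.257-0.163)·tan α/(73+69) = 0.00979647  ⇒  α' = 17.45973°
a' = a·cos α / cos α' = 303.7380·cos 18.536°/cos 17.45973° = 301.889972
action lengths: √(r_a1²−r_b1²) = 58.879511, √(r_a2²−r_b2²) = 57.194325
base pitch p_b = π·m·cos α = 12.742535
CR = (58.879511 + 57.194325 − 301.889972·sin 17.45973°)/12.742535 = 2.000870
contact ratio ≈ 2.0009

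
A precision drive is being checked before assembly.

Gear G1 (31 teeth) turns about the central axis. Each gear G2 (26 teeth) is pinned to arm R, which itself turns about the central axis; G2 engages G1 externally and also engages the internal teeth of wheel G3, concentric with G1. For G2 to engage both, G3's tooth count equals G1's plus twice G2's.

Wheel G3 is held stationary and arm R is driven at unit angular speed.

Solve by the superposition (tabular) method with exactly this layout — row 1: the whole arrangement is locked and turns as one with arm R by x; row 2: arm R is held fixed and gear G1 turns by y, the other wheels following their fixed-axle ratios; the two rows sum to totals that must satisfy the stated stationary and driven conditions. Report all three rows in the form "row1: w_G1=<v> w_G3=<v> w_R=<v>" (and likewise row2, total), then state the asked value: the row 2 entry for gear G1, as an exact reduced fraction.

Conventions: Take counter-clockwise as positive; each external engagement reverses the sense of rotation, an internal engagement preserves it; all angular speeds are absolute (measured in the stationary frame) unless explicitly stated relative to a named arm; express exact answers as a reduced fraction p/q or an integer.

recognized (axles ride arm R): planetary set, 31/26/83 teeth
row 1 (train locked, turned with arm): all members turn x
row 2 — arm fixed, fixed-axis ratios: sun y, ring −(31/83)·y, arm 0
boundary: total ω_ring = x − (31/83)·y = 0 and total ω_arm = x = 1  ⇒  y = 83/31, x = 1
row 2 ring = −(31/83)·83/31 = -1
totals (row 1 + row 2): sun 1 + 83/31 = 114/31, ring 1 + (-1) = 0, arm 1 + 0 = 1
asked cell (row2, sun) = 83/31

row1: w_G1=1 w_G3=1 w_R=1
row2: w_G1=83/31 w_G3=-1 w_R=0
total: w_G1=114/31 w_G3=0 w_R=1
asked value: 83/31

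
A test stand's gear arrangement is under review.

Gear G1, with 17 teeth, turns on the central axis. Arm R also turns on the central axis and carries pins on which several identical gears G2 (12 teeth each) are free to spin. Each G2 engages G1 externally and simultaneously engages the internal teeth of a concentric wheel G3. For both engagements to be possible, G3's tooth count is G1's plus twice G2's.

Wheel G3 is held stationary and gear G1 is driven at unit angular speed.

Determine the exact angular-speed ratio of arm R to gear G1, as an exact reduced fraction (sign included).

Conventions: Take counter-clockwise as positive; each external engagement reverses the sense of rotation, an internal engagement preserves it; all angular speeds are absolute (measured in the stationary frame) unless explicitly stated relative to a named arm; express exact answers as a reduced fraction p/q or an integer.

topology: planetary set — G1 17T / G2 12T / G3 41T, arm = carrier (Willis)
ring teeth: 17 + 2·12 = 41
17(ω_sun−ω_arm) = −41(ω_ring−ω_arm),  ω_ring = 0, ω_sun = 1
17(1−ω_arm) = −41(0−ω_arm)  ⇒  58·ω_arm = 17  ⇒  ω_arm = 17/58
ω_out/ω_in = 17/58

17/58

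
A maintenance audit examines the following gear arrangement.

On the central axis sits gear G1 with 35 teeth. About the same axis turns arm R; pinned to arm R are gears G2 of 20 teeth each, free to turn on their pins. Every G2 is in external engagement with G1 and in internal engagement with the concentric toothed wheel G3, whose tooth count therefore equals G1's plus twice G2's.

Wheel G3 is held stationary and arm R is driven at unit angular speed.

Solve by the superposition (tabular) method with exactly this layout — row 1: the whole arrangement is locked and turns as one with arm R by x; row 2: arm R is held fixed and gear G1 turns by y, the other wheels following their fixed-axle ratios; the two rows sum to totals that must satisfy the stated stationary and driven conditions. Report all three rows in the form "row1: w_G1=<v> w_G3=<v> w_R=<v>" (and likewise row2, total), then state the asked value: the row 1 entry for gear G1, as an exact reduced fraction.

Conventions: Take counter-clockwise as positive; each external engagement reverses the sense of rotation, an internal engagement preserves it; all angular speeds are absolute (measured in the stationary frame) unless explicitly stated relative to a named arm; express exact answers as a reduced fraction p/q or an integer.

topology: planetary set — G1 35T / G2 20T / G3 75T, arm = carrier (Willis)
row 1 (train locked, turned with arm): all members turn x
superposition row 2 [arm held]: sun y, ring −(35/75)·y, arm 0
boundary: total ω_ring = x − (35/75)·y = 0 and total ω_arm = x = 1  ⇒  y = 15/7, x = 1
row 2 ring = −(35/75)·15/7 = -1
totals (row 1 + row 2): sun 1 + 15/7 = 22/7, ring 1 + (-1) = 0, arm 1 + 0 = 1
asked cell (row1, sun) = 1

row1: w_G1=1 w_G3=1 w_R=1
row2: w_G1=15/7 w_G3=-1 w_R=0
total: w_G1=22/7 w_G3=0 w_R=1
asked value: 1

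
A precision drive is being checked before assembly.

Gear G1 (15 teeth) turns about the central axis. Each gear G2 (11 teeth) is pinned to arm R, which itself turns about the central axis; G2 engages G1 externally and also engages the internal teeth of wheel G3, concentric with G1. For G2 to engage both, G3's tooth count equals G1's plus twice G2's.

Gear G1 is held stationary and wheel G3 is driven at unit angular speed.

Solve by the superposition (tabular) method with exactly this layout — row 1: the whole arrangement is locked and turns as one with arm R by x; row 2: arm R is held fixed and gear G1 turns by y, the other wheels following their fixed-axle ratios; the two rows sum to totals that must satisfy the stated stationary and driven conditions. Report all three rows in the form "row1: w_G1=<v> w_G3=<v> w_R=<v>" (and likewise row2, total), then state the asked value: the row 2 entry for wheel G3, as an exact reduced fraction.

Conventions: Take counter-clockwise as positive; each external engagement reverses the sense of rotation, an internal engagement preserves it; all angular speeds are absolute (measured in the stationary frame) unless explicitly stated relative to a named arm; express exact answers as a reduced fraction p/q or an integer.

planetary set (15T centre, 11T on arm, 37T internal) — Willis relation
row 1: whole set turns with the arm by x
row 2: sun turns y, ring = −(15/37)·y, arm 0
boundary: total ω_sun = x + y = 0 and total ω_ring = x − (15/37)·y = 1  ⇒  y = -37/52, x = 37/52
row 2 ring = −(15/37)·(-37/52) = 15/52
totals (row 1 + row 2): sun 37/52 + (-37/52) = 0, ring 37/52 + 15/52 = 1, arm 37/52 + 0 = 37/52
asked cell (row2, ring) = 15/52

row1: w_G1=37/52 w_G3=37/52 w_R=37/52
row2: w_G1=-37/52 w_G3=15/52 w_R=0
total: w_G1=0 w_G3=1 w_R=37/52
asked value: 15/52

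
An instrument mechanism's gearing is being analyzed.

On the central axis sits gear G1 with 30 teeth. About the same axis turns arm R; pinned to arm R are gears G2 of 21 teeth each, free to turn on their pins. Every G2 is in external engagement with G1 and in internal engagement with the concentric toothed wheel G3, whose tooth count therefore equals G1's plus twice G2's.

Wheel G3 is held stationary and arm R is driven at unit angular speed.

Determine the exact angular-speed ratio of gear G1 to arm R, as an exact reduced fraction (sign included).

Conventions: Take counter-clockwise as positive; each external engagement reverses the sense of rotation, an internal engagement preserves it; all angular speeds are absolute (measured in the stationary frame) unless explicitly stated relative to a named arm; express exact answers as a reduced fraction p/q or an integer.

planetary set (30T centre, 21T on arm, 72T internal) — Willis relation
ring teeth: 30 + 2·21 = 72
30(ω_sun−ω_arm) = −72(ω_ring−ω_arm),  ω_ring = 0, ω_arm = 1
ω_sun = 1 − (72/30)(0−1) = 17/5
ω_out/ω_in = 17/5

17/5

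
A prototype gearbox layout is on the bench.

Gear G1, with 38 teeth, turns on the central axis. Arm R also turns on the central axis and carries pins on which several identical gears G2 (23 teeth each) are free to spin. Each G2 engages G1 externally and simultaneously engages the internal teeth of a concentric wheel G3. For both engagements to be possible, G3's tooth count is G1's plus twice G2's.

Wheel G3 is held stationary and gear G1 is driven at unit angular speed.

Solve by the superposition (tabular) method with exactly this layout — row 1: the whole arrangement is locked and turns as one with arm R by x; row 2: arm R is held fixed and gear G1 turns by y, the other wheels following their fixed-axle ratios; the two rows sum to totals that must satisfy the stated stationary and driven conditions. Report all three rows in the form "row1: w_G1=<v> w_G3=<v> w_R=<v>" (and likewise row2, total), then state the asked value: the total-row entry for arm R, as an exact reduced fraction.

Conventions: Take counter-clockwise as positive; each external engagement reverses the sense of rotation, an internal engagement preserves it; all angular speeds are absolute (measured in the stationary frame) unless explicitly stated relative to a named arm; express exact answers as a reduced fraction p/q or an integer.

row1: w_G1=19/61 w_G3=19/61 w_R=19/61
row2: w_G1=42/61 w_G3=-19/61 w_R=0
total: w_G1=1 w_G3=0 w_R=19/61
asked value: 19/61

recognized (axles ride arm R): planetary set, 38/23/84 teeth
superposition row 1 [locked train]: every member turns x
row 2 — arm fixed, fixed-axis ratios: sun y, ring −(38/84)·y, arm 0
boundary: total ω_ring = x − (38/84)·y = 0 and total ω_sun = x + y = 1  ⇒  y = 42/61, x = 19/61
row 2 ring = −(38/84)·42/61 = -19/61
totals (row 1 + row 2): sun 19/61 + 42/61 = 1, ring 19/61 + (-19/61) = 0, arm 19/61 + 0 = 19/61
asked cell (total, arm) = 19/61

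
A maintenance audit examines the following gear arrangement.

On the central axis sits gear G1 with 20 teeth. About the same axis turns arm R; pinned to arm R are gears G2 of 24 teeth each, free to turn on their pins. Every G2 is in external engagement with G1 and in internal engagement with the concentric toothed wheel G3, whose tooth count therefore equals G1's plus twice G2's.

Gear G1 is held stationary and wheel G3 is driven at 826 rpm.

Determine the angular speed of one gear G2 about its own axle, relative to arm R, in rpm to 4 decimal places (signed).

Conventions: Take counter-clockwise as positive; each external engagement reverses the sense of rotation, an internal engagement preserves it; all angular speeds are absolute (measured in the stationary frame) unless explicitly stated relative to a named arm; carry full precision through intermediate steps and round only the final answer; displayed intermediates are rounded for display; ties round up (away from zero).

+531.8939 rpm

class = planetary set [G3 = 20+2·24 = 68; Willis about the carrier]
normalise by the input: solve with ω_ring = 1, then scale by 826 rpm
ring teeth: 20 + 2·24 = 68
20(ω_sun−ω_arm) = −68(ω_ring−ω_arm),  ω_sun = 0, ω_ring = 1
20(0−ω_arm) = −68(1−ω_arm)  ⇒  88·ω_arm = 68  ⇒  ω_arm = 17/22
sun–planet mesh: 20·(0−17/22) = −24·(ω_p−ω_arm)  ⇒  ω_p−ω_arm = 85/132
scale: ω_p−ω_arm = 85/132 × 826 rpm = +531.8939 rpm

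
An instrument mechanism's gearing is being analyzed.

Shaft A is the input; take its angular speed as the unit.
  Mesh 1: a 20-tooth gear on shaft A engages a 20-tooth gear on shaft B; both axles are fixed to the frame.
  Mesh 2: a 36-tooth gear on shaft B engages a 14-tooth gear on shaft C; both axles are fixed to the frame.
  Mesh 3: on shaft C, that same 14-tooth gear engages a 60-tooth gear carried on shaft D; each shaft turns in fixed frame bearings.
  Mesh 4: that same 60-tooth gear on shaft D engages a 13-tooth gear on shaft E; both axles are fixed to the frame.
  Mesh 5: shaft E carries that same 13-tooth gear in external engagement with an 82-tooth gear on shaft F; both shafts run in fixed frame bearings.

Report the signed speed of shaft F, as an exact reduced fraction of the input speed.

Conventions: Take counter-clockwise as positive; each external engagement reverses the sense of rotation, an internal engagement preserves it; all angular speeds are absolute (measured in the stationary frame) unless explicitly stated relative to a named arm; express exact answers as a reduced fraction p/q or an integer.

5-mesh fixed-axis compound train (all bearings frame-fixed)
mesh 1 [20T→20T]: |ω|/ω_in = 1×20/20 = 1, sense flips to −
mesh 2 [36T→14T]: |ω|/ω_in = 1×36/14 = 18/7, sense flips to +
mesh 3 [14T→60T]: |ω|/ω_in = (18/7)×14/60 = 3/5, sense flips to −
mesh 4 [60T→13T]: |ω|/ω_in = (3/5)×60/13 = 36/13, sense flips to +
mesh 5 [13T→82T]: |ω|/ω_in = (36/13)×13/82 = 18/41, sense flips to −
signed output speed (× input speed) = -18/41

-18/41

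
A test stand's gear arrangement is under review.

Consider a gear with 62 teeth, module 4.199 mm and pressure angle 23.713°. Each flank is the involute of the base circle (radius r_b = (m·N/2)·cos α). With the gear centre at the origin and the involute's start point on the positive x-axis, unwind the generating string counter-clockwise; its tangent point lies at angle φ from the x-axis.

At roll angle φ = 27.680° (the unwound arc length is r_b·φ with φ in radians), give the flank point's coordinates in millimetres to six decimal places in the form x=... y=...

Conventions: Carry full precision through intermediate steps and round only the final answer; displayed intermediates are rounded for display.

x=132.285724 y=4.375611

class = single-mesh tooth geometry [base-circle involute, m = 4.199, 62T]
pitch radius r_p = m·N/2 = 4.199·62/2 = 130.169000
base radius r_b = r_p·cos α = 130.169000·cos 23.713° = 119.179010
roll angle φ = 27.680° = 0.48310714 rad
x = r_b·(cos φ + φ·sin φ) = 132.285724
y = r_b·(sin φ − φ·cos φ) = 4.375611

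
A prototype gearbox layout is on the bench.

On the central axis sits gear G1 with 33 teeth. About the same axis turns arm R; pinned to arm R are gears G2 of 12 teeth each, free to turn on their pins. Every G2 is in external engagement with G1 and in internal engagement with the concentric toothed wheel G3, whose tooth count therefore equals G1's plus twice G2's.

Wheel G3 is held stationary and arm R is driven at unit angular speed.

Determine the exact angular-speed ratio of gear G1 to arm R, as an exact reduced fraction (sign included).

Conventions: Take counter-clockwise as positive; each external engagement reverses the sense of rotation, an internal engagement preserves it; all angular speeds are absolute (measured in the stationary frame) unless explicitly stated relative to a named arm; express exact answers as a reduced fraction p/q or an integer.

30/11

topology: planetary set — G1 33T / G2 12T / G3 57T, arm = carrier (Willis)
ring teeth: 33 + 2·12 = 57
33(ω_sun−ω_arm) = −57(ω_ring−ω_arm),  ω_ring = 0, ω_arm = 1
ω_sun = 1 − (57/33)(0−1) = 30/11
ω_out/ω_in = 30/11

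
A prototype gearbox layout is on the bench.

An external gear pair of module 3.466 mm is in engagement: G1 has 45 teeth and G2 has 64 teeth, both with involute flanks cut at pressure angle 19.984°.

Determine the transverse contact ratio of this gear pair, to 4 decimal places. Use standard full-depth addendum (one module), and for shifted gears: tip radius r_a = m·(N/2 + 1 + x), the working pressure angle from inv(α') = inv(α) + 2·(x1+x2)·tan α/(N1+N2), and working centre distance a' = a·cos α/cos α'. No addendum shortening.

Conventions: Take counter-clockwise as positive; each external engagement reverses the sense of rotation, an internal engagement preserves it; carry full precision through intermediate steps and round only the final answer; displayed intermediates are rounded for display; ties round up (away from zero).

1.7661

single-mesh involute tooth geometry (45T engaging 64T at module 3.466)
base radii: r_b1 = 73.289375, r_b2 = 104.233777
tip radii: r_a1 = 81.451000, r_a2 = 114.378000
no profile shift: α' = α, a' = a
action lengths: √(r_a1²−r_b1²) = 35.537768, √(r_a2²−r_b2²) = 47.091895
base pitch p_b = π·m·cos α = 10.233127
CR = (35.537768 + 47.091895 − 188.897000·sin 19.98400°)/10.233127 = 1.766093
contact ratio ≈ 1.7661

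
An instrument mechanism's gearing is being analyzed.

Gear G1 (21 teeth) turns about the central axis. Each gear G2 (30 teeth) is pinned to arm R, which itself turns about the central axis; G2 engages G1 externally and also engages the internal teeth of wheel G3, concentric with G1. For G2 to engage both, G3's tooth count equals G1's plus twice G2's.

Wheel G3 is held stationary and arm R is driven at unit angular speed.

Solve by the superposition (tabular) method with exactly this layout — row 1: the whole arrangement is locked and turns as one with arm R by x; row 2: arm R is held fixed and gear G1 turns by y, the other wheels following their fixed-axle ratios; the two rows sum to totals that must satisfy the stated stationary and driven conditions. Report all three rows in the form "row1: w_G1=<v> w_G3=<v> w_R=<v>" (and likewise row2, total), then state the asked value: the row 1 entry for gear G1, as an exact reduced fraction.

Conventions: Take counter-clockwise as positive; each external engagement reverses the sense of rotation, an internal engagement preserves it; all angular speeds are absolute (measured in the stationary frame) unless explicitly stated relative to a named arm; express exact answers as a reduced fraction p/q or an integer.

row1: w_G1=1 w_G3=1 w_R=1
row2: w_G1=27/7 w_G3=-1 w_R=0
total: w_G1=34/7 w_G3=0 w_R=1
asked value: 1

topology: planetary set — G1 21T / G2 30T / G3 81T, arm = carrier (Willis)
row 1 (train locked, turned with arm): all members turn x
row 2: sun turns y, ring = −(21/81)·y, arm 0
boundary: total ω_ring = x − (21/81)·y = 0 and total ω_arm = x = 1  ⇒  y = 27/7, x = 1
row 2 ring = −(21/81)·27/7 = -1
totals (row 1 + row 2): sun 1 + 27/7 = 34/7, ring 1 + (-1) = 0, arm 1 + 0 = 1
asked cell (row1, sun) = 1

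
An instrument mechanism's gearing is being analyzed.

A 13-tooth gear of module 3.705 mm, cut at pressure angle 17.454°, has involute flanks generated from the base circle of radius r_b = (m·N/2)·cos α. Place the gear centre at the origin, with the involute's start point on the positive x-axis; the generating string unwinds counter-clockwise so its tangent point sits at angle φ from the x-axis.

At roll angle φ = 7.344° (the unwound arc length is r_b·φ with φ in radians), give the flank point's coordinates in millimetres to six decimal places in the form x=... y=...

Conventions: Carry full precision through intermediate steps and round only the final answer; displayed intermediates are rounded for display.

x=23.161642 y=0.016100

topology: single-mesh involute geometry — m = 3.705, N = 13
pitch radius r_p = m·N/2 = 3.705·13/2 = 24.082500
base radius r_b = r_p·cos α = 24.082500·cos 17.454° = 22.973695
roll angle φ = 7.344° = 0.12817698 rad
x = r_b·(cos φ + φ·sin φ) = 23.161642
y = r_b·(sin φ − φ·cos φ) = 0.016100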